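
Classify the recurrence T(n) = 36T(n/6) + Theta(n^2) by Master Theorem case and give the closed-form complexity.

Master Theorem for T(n) = 36T(n/6) + O(n^2):

a = 36, b = 6, c = 2
log_b(a) = log_6(36) = 2.0000

Case 2: c = 2 = log_6(36) = 2.0000
T(n) = O(n^2 log n) = O(n^2 log n)

For T(n) = 36T(n/6) + O(n^2): log_6(36) = 2.0000. This is Case 2 of the Master Theorem (c = log_b(a), equal work at all levels), giving O(n^2 log n).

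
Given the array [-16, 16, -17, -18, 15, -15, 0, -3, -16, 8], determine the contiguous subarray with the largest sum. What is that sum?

Using Kadane's algorithm on [-16, 16, -17, -18, 15, -15, 0, -3, -16, 8]:

Scanning through the array:
Position 1 (value 16): max_ending_here = 16, max_so_far = 16
Position 2 (value -17): max_ending_here = -1, max_so_far = 16
Position 3 (value -18): max_ending_here = -18, max_so_far = 16
Position 4 (value 15): max_ending_here = 15, max_so_far = 16
Position 5 (value -15): max_ending_here = 0, max_so_far = 16
Position 6 (value 0): max_ending_here = 0, max_so_far = 16
Position 7 (value -3): max_ending_here = -3, max_so_far = 16
Position 8 (value -16): max_ending_here = -16, max_so_far = 16
Position 9 (value 8): max_ending_here = 8, max_so_far = 16

Maximum subarray: [16]
Maximum sum: 16

The maximum subarray is [16] with sum 16. This subarray runs from index 1 to index 1.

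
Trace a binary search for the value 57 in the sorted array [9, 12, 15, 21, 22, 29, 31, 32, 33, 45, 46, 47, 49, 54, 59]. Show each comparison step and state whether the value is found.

Binary search for 57 in [9, 12, 15, 21, 22, 29, 31, 32, 33, 45, 46, 47, 49, 54, 59]:

lo=0, hi=14, mid=7, arr[mid]=32 -> 32 < 57, search right half
lo=8, hi=14, mid=11, arr[mid]=47 -> 47 < 57, search right half
lo=12, hi=14, mid=13, arr[mid]=54 -> 54 < 57, search right half
lo=14, hi=14, mid=14, arr[mid]=59 -> 59 > 57, search left half
lo=14 > hi=13, target 57 not found

Binary search determines that 57 is not in the array after 4 comparisons. The search space was exhausted without finding the target.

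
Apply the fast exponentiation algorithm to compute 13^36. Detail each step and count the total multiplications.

Computing 13^36 by squaring (build up from 13^1; each line after the first costs one multiplication):

13^1 = 13
13^2 = (13^1)^2 = 13^2 = 169
13^4 = (13^2)^2 = 169^2 = 28561
13^8 = (13^4)^2 = 28561^2 = 815730721
13^9 = 13 * 13^8 = 13 * 815730721 = 10604499373
13^18 = (13^9)^2 = 10604499373^2 = 112455406951957393129
13^36 = (13^18)^2 = 112455406951957393129^2 = 12646218552730347184269489080961456410641

Result: 12646218552730347184269489080961456410641
Multiplications needed: 6 (6 lines after 13^1)

13^36 = 12646218552730347184269489080961456410641. Using exponentiation by squaring, this requires 6 multiplications. The key idea: if the exponent is even, square the half-power; if odd, multiply by the base once.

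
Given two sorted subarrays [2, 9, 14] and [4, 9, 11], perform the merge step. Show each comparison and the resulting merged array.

Merging process:

Compare 2 vs 4: take 2 from left. Merged: [2]
Compare 9 vs 4: take 4 from right. Merged: [2, 4]
Compare 9 vs 9: take 9 from left. Merged: [2, 4, 9]
Compare 14 vs 9: take 9 from right. Merged: [2, 4, 9, 9]
Compare 14 vs 11: take 11 from right. Merged: [2, 4, 9, 9, 11]
Append remaining from left: [14]. Merged: [2, 4, 9, 9, 11, 14]

Final merged array: [2, 4, 9, 9, 11, 14]
Total comparisons: 5

The merged array is [2, 4, 9, 9, 11, 14], requiring 5 comparisons. The merge step runs in O(n) time where n is the total number of elements.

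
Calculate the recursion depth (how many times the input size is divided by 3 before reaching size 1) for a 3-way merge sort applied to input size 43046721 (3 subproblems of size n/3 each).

For divide and conquer with division factor 3:

Problem sizes at each level:
Level 0: 43046721
Level 1: 14348907
Level 2: 4782969
Level 3: 1594323
Level 4: 531441
Level 5: 177147
Level 6: 59049
Level 7: 19683
Level 8: 6561
Level 9: 2187
Level 10: 729
Level 11: 243
Level 12: 81
Level 13: 27
Level 14: 9
Level 15: 3
Level 16: 1

The root is level 0 and the size-1 base case is level 16 (the tree spans levels 0 through 16, i.e. 17 levels counting the root), so the depth is the number of divisions: log_3(43046721) = 16

The recursion tree depth is log_3(43046721) = 16. At each level, the problem size is divided by 3, so it takes 16 divisions to reduce to a base case of size 1. The algorithm makes 3 recursive calls at each level.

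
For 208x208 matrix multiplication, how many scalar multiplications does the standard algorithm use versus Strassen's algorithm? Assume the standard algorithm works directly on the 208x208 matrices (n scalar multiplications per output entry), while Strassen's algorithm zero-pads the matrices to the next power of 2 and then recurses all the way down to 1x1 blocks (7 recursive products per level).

Matrix multiplication for 208x208 matrices:

Strassen's algorithm requires power-of-2 dimensions. Pad 208x208 to 256x256 (next power of 2).

Standard algorithm: 208^3 = 8998912 multiplications
Strassen's algorithm: 7^(log2(256)) = 7^8 = 5764801 multiplications
Savings: 8998912 - 5764801 = 3234111 multiplications

Standard: 8998912 multiplications (208^3). Strassen: 5764801 multiplications (7^8, after padding to 256x256). Strassen reduces 8 recursive multiplications to 7 at each level.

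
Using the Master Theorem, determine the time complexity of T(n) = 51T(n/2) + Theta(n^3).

Master Theorem for T(n) = 51T(n/2) + O(n^3):

a = 51, b = 2, c = 3
log_b(a) = log_2(51) = 5.6724

Case 1: c = 3 < log_2(51) = 5.6724
T(n) = O(n^(log_2 51))

For T(n) = 51T(n/2) + O(n^3): log_2(51) = 5.6724. This is Case 1 of the Master Theorem (c < log_b(a), work dominated by leaves), giving O(n^(log_2 51)).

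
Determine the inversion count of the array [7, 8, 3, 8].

Finding inversions in [7, 8, 3, 8]:

(0, 2): arr[0]=7 > arr[2]=3
(1, 2): arr[1]=8 > arr[2]=3

Total inversions: 2

The array has 2 inversion(s): (0,2), (1,2). Each pair (i,j) satisfies i < j and arr[i] > arr[j].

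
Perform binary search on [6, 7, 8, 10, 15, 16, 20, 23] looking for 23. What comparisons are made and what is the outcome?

Binary search for 23 in [6, 7, 8, 10, 15, 16, 20, 23]:

lo=0, hi=7, mid=3, arr[mid]=10 -> 10 < 23, search right half
lo=4, hi=7, mid=5, arr[mid]=16 -> 16 < 23, search right half
lo=6, hi=7, mid=6, arr[mid]=20 -> 20 < 23, search right half
lo=7, hi=7, mid=7, arr[mid]=23 -> Found target at index 7!

Binary search finds 23 at index 7 after 4 comparisons. The search repeatedly halves the search space by comparing with the middle element.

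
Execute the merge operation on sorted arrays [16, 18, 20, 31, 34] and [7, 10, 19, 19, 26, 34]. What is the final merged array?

Merging process:

Compare 16 vs 7: take 7 from right. Merged: [7]
Compare 16 vs 10: take 10 from right. Merged: [7, 10]
Compare 16 vs 19: take 16 from left. Merged: [7, 10, 16]
Compare 18 vs 19: take 18 from left. Merged: [7, 10, 16, 18]
Compare 20 vs 19: take 19 from right. Merged: [7, 10, 16, 18, 19]
Compare 20 vs 19: take 19 from right. Merged: [7, 10, 16, 18, 19, 19]
Compare 20 vs 26: take 20 from left. Merged: [7, 10, 16, 18, 19, 19, 20]
Compare 31 vs 26: take 26 from right. Merged: [7, 10, 16, 18, 19, 19, 20, 26]
Compare 31 vs 34: take 31 from left. Merged: [7, 10, 16, 18, 19, 19, 20, 26, 31]
Compare 34 vs 34: take 34 from left. Merged: [7, 10, 16, 18, 19, 19, 20, 26, 31, 34]
Append remaining from right: [34]. Merged: [7, 10, 16, 18, 19, 19, 20, 26, 31, 34, 34]

Final merged array: [7, 10, 16, 18, 19, 19, 20, 26, 31, 34, 34]
Total comparisons: 10

The merged array is [7, 10, 16, 18, 19, 19, 20, 26, 31, 34, 34], requiring 10 comparisons. The merge step runs in O(n) time where n is the total number of elements.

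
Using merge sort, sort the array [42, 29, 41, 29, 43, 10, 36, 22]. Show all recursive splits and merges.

Merge sort trace:

Split: [42, 29, 41, 29, 43, 10, 36, 22] -> [42, 29, 41, 29] and [43, 10, 36, 22]
  Split: [42, 29, 41, 29] -> [42, 29] and [41, 29]
    Split: [42, 29] -> [42] and [29]
    Merge: [42] + [29] -> [29, 42]
    Split: [41, 29] -> [41] and [29]
    Merge: [41] + [29] -> [29, 41]
  Merge: [29, 42] + [29, 41] -> [29, 29, 41, 42]
  Split: [43, 10, 36, 22] -> [43, 10] and [36, 22]
    Split: [43, 10] -> [43] and [10]
    Merge: [43] + [10] -> [10, 43]
    Split: [36, 22] -> [36] and [22]
    Merge: [36] + [22] -> [22, 36]
  Merge: [10, 43] + [22, 36] -> [10, 22, 36, 43]
Merge: [29, 29, 41, 42] + [10, 22, 36, 43] -> [10, 22, 29, 29, 36, 41, 42, 43]

Final sorted array: [10, 22, 29, 29, 36, 41, 42, 43]

The merge sort proceeds by recursively splitting the array and merging sorted halves.
After all merges, the sorted array is [10, 22, 29, 29, 36, 41, 42, 43].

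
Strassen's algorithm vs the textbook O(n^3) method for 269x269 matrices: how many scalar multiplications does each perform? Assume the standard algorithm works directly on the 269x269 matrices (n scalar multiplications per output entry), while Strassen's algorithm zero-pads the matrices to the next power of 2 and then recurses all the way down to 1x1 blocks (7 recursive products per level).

Matrix multiplication for 269x269 matrices:

Strassen's algorithm requires power-of-2 dimensions. Pad 269x269 to 512x512 (next power of 2).

Standard algorithm: 269^3 = 19465109 multiplications
Strassen's algorithm: 7^(log2(512)) = 7^9 = 40353607 multiplications
Difference: 19465109 - 40353607 = -20888498 (Strassen uses MORE here due to padding overhead — for small or just-over-power-of-2 n, padding can outweigh the per-level savings)

Standard: 19465109 multiplications (269^3). Strassen: 40353607 multiplications (7^9, after padding to 512x512). Strassen reduces 8 recursive multiplications to 7 at each level.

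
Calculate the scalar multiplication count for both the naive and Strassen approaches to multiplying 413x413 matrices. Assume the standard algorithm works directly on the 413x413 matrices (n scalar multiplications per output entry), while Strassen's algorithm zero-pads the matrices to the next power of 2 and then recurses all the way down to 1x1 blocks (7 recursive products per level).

Matrix multiplication for 413x413 matrices:

Strassen's algorithm requires power-of-2 dimensions. Pad 413x413 to 512x512 (next power of 2).

Standard algorithm: 413^3 = 70444997 multiplications
Strassen's algorithm: 7^(log2(512)) = 7^9 = 40353607 multiplications
Savings: 70444997 - 40353607 = 30091390 multiplications

Standard: 70444997 multiplications (413^3). Strassen: 40353607 multiplications (7^9, after padding to 512x512). Strassen reduces 8 recursive multiplications to 7 at each level.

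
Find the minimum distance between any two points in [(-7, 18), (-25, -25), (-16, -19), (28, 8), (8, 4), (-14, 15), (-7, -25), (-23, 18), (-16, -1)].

Computing all pairwise distances among 9 points:

d((-7, 18), (-25, -25)) = 46.6154
d((-7, 18), (-16, -19)) = 38.0789
d((-7, 18), (28, 8)) = 36.4005
d((-7, 18), (8, 4)) = 20.5183
d((-7, 18), (-14, 15)) = 7.6158 <-- minimum
d((-7, 18), (-7, -25)) = 43.0
d((-7, 18), (-23, 18)) = 16.0
d((-7, 18), (-16, -1)) = 21.0238
d((-25, -25), (-16, -19)) = 10.8167
d((-25, -25), (28, 8)) = 62.434
d((-25, -25), (8, 4)) = 43.9318
d((-25, -25), (-14, 15)) = 41.4849
d((-25, -25), (-7, -25)) = 18.0
d((-25, -25), (-23, 18)) = 43.0465
d((-25, -25), (-16, -1)) = 25.632
d((-16, -19), (28, 8)) = 51.6236
d((-16, -19), (8, 4)) = 33.2415
d((-16, -19), (-14, 15)) = 34.0588
d((-16, -19), (-7, -25)) = 10.8167
d((-16, -19), (-23, 18)) = 37.6563
d((-16, -19), (-16, -1)) = 18.0
d((28, 8), (8, 4)) = 20.3961
d((28, 8), (-14, 15)) = 42.5793
d((28, 8), (-7, -25)) = 48.1041
d((28, 8), (-23, 18)) = 51.9711
d((28, 8), (-16, -1)) = 44.911
d((8, 4), (-14, 15)) = 24.5967
d((8, 4), (-7, -25)) = 32.6497
d((8, 4), (-23, 18)) = 34.0147
d((8, 4), (-16, -1)) = 24.5153
d((-14, 15), (-7, -25)) = 40.6079
d((-14, 15), (-23, 18)) = 9.4868
d((-14, 15), (-16, -1)) = 16.1245
d((-7, -25), (-23, 18)) = 45.8803
d((-7, -25), (-16, -1)) = 25.632
d((-23, 18), (-16, -1)) = 20.2485

Closest pair: (-7, 18) and (-14, 15) with distance 7.6158

The closest pair is (-7, 18) and (-14, 15) with Euclidean distance 7.6158. For 9 points, brute-force pairwise comparison is shown above. For large n, the divide-and-conquer algorithm (sort by x, recurse on halves, check the dividing strip) achieves O(n log n).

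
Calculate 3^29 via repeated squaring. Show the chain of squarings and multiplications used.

Computing 3^29 by squaring (build up from 3^1; each line after the first costs one multiplication):

3^1 = 3
3^2 = (3^1)^2 = 3^2 = 9
3^3 = 3 * 3^2 = 3 * 9 = 27
3^6 = (3^3)^2 = 27^2 = 729
3^7 = 3 * 3^6 = 3 * 729 = 2187
3^14 = (3^7)^2 = 2187^2 = 4782969
3^28 = (3^14)^2 = 4782969^2 = 22876792454961
3^29 = 3 * 3^28 = 3 * 22876792454961 = 68630377364883

Result: 68630377364883
Multiplications needed: 7 (7 lines after 3^1)

3^29 = 68630377364883. Using exponentiation by squaring, this requires 7 multiplications. The key idea: if the exponent is even, square the half-power; if odd, multiply by the base once.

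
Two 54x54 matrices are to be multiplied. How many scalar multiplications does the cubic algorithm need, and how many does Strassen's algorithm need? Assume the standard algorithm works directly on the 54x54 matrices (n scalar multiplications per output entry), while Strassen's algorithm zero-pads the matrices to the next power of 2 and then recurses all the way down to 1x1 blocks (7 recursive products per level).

Matrix multiplication for 54x54 matrices:

Strassen's algorithm requires power-of-2 dimensions. Pad 54x54 to 64x64 (next power of 2).

Standard algorithm: 54^3 = 157464 multiplications
Strassen's algorithm: 7^(log2(64)) = 7^6 = 117649 multiplications
Savings: 157464 - 117649 = 39815 multiplications

Standard: 157464 multiplications (54^3). Strassen: 117649 multiplications (7^6, after padding to 64x64). Strassen reduces 8 recursive multiplications to 7 at each level.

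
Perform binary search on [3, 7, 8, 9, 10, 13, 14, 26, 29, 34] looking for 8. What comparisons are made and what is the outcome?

Binary search for 8 in [3, 7, 8, 9, 10, 13, 14, 26, 29, 34]:

lo=0, hi=9, mid=4, arr[mid]=10 -> 10 > 8, search left half
lo=0, hi=3, mid=1, arr[mid]=7 -> 7 < 8, search right half
lo=2, hi=3, mid=2, arr[mid]=8 -> Found target at index 2!

Binary search finds 8 at index 2 after 3 comparisons. The search repeatedly halves the search space by comparing with the middle element.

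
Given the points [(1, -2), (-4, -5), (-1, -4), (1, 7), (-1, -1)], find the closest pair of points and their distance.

Computing all pairwise distances among 5 points:

d((1, -2), (-4, -5)) = 5.831
d((1, -2), (-1, -4)) = 2.8284
d((1, -2), (1, 7)) = 9.0
d((1, -2), (-1, -1)) = 2.2361 <-- minimum
d((-4, -5), (-1, -4)) = 3.1623
d((-4, -5), (1, 7)) = 13.0
d((-4, -5), (-1, -1)) = 5.0
d((-1, -4), (1, 7)) = 11.1803
d((-1, -4), (-1, -1)) = 3.0
d((1, 7), (-1, -1)) = 8.2462

Closest pair: (1, -2) and (-1, -1) with distance 2.2361

The closest pair is (1, -2) and (-1, -1) with Euclidean distance 2.2361. For 5 points, brute-force pairwise comparison is shown above. For large n, the divide-and-conquer algorithm (sort by x, recurse on halves, check the dividing strip) achieves O(n log n).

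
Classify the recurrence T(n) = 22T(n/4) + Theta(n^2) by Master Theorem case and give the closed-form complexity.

Master Theorem for T(n) = 22T(n/4) + O(n^2):

a = 22, b = 4, c = 2
log_b(a) = log_4(22) = 2.2297

Case 1: c = 2 < log_4(22) = 2.2297
T(n) = O(n^(log_4 22))

For T(n) = 22T(n/4) + O(n^2): log_4(22) = 2.2297. This is Case 1 of the Master Theorem (c < log_b(a), work dominated by leaves), giving O(n^(log_4 22)).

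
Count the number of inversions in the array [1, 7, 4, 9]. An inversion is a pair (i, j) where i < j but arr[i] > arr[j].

Finding inversions in [1, 7, 4, 9]:

(1, 2): arr[1]=7 > arr[2]=4

Total inversions: 1

The array has 1 inversion(s): (1,2). Each pair (i,j) satisfies i < j and arr[i] > arr[j].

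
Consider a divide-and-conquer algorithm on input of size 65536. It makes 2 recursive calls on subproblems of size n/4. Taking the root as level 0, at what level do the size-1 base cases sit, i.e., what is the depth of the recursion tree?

For divide and conquer with division factor 4:

Problem sizes at each level:
Level 0: 65536
Level 1: 16384
Level 2: 4096
Level 3: 1024
Level 4: 256
Level 5: 64
Level 6: 16
Level 7: 4
Level 8: 1

The root is level 0 and the size-1 base case is level 8 (the tree spans levels 0 through 8, i.e. 9 levels counting the root), so the depth is the number of divisions: log_4(65536) = 8

The recursion tree depth is log_4(65536) = 8. At each level, the problem size is divided by 4, so it takes 8 divisions to reduce to a base case of size 1. The algorithm makes 2 recursive calls at each level.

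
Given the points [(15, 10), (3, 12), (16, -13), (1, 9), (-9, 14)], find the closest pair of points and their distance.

Computing all pairwise distances among 5 points:

d((15, 10), (3, 12)) = 12.1655
d((15, 10), (16, -13)) = 23.0217
d((15, 10), (1, 9)) = 14.0357
d((15, 10), (-9, 14)) = 24.3311
d((3, 12), (16, -13)) = 28.178
d((3, 12), (1, 9)) = 3.6056 <-- minimum
d((3, 12), (-9, 14)) = 12.1655
d((16, -13), (1, 9)) = 26.6271
d((16, -13), (-9, 14)) = 36.7967
d((1, 9), (-9, 14)) = 11.1803

Closest pair: (3, 12) and (1, 9) with distance 3.6056

The closest pair is (3, 12) and (1, 9) with Euclidean distance 3.6056. For 5 points, brute-force pairwise comparison is shown above. For large n, the divide-and-conquer algorithm (sort by x, recurse on halves, check the dividing strip) achieves O(n log n).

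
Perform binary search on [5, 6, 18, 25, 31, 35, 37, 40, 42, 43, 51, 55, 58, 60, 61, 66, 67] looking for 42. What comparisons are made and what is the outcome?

Binary search for 42 in [5, 6, 18, 25, 31, 35, 37, 40, 42, 43, 51, 55, 58, 60, 61, 66, 67]:

lo=0, hi=16, mid=8, arr[mid]=42 -> Found target at index 8!

Binary search finds 42 at index 8 after 1 comparisons. The search repeatedly halves the search space by comparing with the middle element.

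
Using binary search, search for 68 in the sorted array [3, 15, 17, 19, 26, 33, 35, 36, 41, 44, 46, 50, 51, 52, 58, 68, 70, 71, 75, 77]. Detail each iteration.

Binary search for 68 in [3, 15, 17, 19, 26, 33, 35, 36, 41, 44, 46, 50, 51, 52, 58, 68, 70, 71, 75, 77]:

lo=0, hi=19, mid=9, arr[mid]=44 -> 44 < 68, search right half
lo=10, hi=19, mid=14, arr[mid]=58 -> 58 < 68, search right half
lo=15, hi=19, mid=17, arr[mid]=71 -> 71 > 68, search left half
lo=15, hi=16, mid=15, arr[mid]=68 -> Found target at index 15!

Binary search finds 68 at index 15 after 4 comparisons. The search repeatedly halves the search space by comparing with the middle element.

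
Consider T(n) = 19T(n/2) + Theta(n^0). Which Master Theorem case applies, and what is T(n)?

Master Theorem for T(n) = 19T(n/2) + O(n^0):

a = 19, b = 2, c = 0
log_b(a) = log_2(19) = 4.2479

Case 1: c = 0 < log_2(19) = 4.2479
T(n) = O(n^(log_2 19))

For T(n) = 19T(n/2) + O(n^0): log_2(19) = 4.2479. This is Case 1 of the Master Theorem (c < log_b(a), work dominated by leaves), giving O(n^(log_2 19)).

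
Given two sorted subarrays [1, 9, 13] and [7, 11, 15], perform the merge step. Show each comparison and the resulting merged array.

Merging process:

Compare 1 vs 7: take 1 from left. Merged: [1]
Compare 9 vs 7: take 7 from right. Merged: [1, 7]
Compare 9 vs 11: take 9 from left. Merged: [1, 7, 9]
Compare 13 vs 11: take 11 from right. Merged: [1, 7, 9, 11]
Compare 13 vs 15: take 13 from left. Merged: [1, 7, 9, 11, 13]
Append remaining from right: [15]. Merged: [1, 7, 9, 11, 13, 15]

Final merged array: [1, 7, 9, 11, 13, 15]
Total comparisons: 5

The merged array is [1, 7, 9, 11, 13, 15], requiring 5 comparisons. The merge step runs in O(n) time where n is the total number of elements.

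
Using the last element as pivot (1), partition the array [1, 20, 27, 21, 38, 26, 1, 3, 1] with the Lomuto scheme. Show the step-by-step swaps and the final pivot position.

Lomuto partition with pivot = 1:

Initial array: [1, 20, 27, 21, 38, 26, 1, 3, 1]

arr[0]=1 <= 1: swap with position 0, array becomes [1, 20, 27, 21, 38, 26, 1, 3, 1]
arr[1]=20 > 1: no swap
arr[2]=27 > 1: no swap
arr[3]=21 > 1: no swap
arr[4]=38 > 1: no swap
arr[5]=26 > 1: no swap
arr[6]=1 <= 1: swap with position 1, array becomes [1, 1, 27, 21, 38, 26, 20, 3, 1]
arr[7]=3 > 1: no swap

Place pivot at position 2: [1, 1, 1, 21, 38, 26, 20, 3, 27]
Pivot position: 2

After partitioning with pivot 1, the array becomes [1, 1, 1, 21, 38, 26, 20, 3, 27]. The pivot is placed at index 2. All elements to the left of the pivot are <= 1, and all elements to the right are > 1.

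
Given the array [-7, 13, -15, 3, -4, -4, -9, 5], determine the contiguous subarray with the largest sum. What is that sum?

Using Kadane's algorithm on [-7, 13, -15, 3, -4, -4, -9, 5]:

Scanning through the array:
Position 1 (value 13): max_ending_here = 13, max_so_far = 13
Position 2 (value -15): max_ending_here = -2, max_so_far = 13
Position 3 (value 3): max_ending_here = 3, max_so_far = 13
Position 4 (value -4): max_ending_here = -1, max_so_far = 13
Position 5 (value -4): max_ending_here = -4, max_so_far = 13
Position 6 (value -9): max_ending_here = -9, max_so_far = 13
Position 7 (value 5): max_ending_here = 5, max_so_far = 13

Maximum subarray: [13]
Maximum sum: 13

The maximum subarray is [13] with sum 13. This subarray runs from index 1 to index 1.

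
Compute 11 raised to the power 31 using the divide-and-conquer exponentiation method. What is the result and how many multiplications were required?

Computing 11^31 by squaring (build up from 11^1; each line after the first costs one multiplication):

11^1 = 11
11^2 = (11^1)^2 = 11^2 = 121
11^3 = 11 * 11^2 = 11 * 121 = 1331
11^6 = (11^3)^2 = 1331^2 = 1771561
11^7 = 11 * 11^6 = 11 * 1771561 = 19487171
11^14 = (11^7)^2 = 19487171^2 = 379749833583241
11^15 = 11 * 11^14 = 11 * 379749833583241 = 4177248169415651
11^30 = (11^15)^2 = 4177248169415651^2 = 17449402268886407318558803753801
11^31 = 11 * 11^30 = 11 * 17449402268886407318558803753801 = 191943424957750480504146841291811

Result: 191943424957750480504146841291811
Multiplications needed: 8 (8 lines after 11^1)

11^31 = 191943424957750480504146841291811. Using exponentiation by squaring, this requires 8 multiplications. The key idea: if the exponent is even, square the half-power; if odd, multiply by the base once.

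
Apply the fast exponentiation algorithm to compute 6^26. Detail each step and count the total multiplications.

Computing 6^26 by squaring (build up from 6^1; each line after the first costs one multiplication):

6^1 = 6
6^2 = (6^1)^2 = 6^2 = 36
6^3 = 6 * 6^2 = 6 * 36 = 216
6^6 = (6^3)^2 = 216^2 = 46656
6^12 = (6^6)^2 = 46656^2 = 2176782336
6^13 = 6 * 6^12 = 6 * 2176782336 = 13060694016
6^26 = (6^13)^2 = 13060694016^2 = 170581728179578208256

Result: 170581728179578208256
Multiplications needed: 6 (6 lines after 6^1)

6^26 = 170581728179578208256. Using exponentiation by squaring, this requires 6 multiplications. The key idea: if the exponent is even, square the half-power; if odd, multiply by the base once.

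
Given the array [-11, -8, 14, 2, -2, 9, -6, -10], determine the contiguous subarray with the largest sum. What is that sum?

Using Kadane's algorithm on [-11, -8, 14, 2, -2, 9, -6, -10]:

Scanning through the array:
Position 1 (value -8): max_ending_here = -8, max_so_far = -8
Position 2 (value 14): max_ending_here = 14, max_so_far = 14
Position 3 (value 2): max_ending_here = 16, max_so_far = 16
Position 4 (value -2): max_ending_here = 14, max_so_far = 16
Position 5 (value 9): max_ending_here = 23, max_so_far = 23
Position 6 (value -6): max_ending_here = 17, max_so_far = 23
Position 7 (value -10): max_ending_here = 7, max_so_far = 23

Maximum subarray: [14, 2, -2, 9]
Maximum sum: 23

The maximum subarray is [14, 2, -2, 9] with sum 23. This subarray runs from index 2 to index 5.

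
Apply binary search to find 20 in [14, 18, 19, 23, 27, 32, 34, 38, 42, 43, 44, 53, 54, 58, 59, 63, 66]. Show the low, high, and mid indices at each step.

Binary search for 20 in [14, 18, 19, 23, 27, 32, 34, 38, 42, 43, 44, 53, 54, 58, 59, 63, 66]:

lo=0, hi=16, mid=8, arr[mid]=42 -> 42 > 20, search left half
lo=0, hi=7, mid=3, arr[mid]=23 -> 23 > 20, search left half
lo=0, hi=2, mid=1, arr[mid]=18 -> 18 < 20, search right half
lo=2, hi=2, mid=2, arr[mid]=19 -> 19 < 20, search right half
lo=3 > hi=2, target 20 not found

Binary search determines that 20 is not in the array after 4 comparisons. The search space was exhausted without finding the target.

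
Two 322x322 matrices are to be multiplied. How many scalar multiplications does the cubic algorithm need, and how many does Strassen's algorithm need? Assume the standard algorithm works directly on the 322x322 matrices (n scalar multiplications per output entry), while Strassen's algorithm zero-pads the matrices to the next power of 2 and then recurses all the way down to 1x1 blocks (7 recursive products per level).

Matrix multiplication for 322x322 matrices:

Strassen's algorithm requires power-of-2 dimensions. Pad 322x322 to 512x512 (next power of 2).

Standard algorithm: 322^3 = 33386248 multiplications
Strassen's algorithm: 7^(log2(512)) = 7^9 = 40353607 multiplications
Difference: 33386248 - 40353607 = -6967359 (Strassen uses MORE here due to padding overhead — for small or just-over-power-of-2 n, padding can outweigh the per-level savings)

Standard: 33386248 multiplications (322^3). Strassen: 40353607 multiplications (7^9, after padding to 512x512). Strassen reduces 8 recursive multiplications to 7 at each level.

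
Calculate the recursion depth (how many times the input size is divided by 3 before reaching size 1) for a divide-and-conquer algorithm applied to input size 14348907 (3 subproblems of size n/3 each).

For divide and conquer with division factor 3:

Problem sizes at each level:
Level 0: 14348907
Level 1: 4782969
Level 2: 1594323
Level 3: 531441
Level 4: 177147
Level 5: 59049
Level 6: 19683
Level 7: 6561
Level 8: 2187
Level 9: 729
Level 10: 243
Level 11: 81
Level 12: 27
Level 13: 9
Level 14: 3
Level 15: 1

The root is level 0 and the size-1 base case is level 15 (the tree spans levels 0 through 15, i.e. 16 levels counting the root), so the depth is the number of divisions: log_3(14348907) = 15

The recursion tree depth is log_3(14348907) = 15. At each level, the problem size is divided by 3, so it takes 15 divisions to reduce to a base case of size 1. The algorithm makes 3 recursive calls at each level.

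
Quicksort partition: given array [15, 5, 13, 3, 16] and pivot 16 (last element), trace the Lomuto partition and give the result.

Lomuto partition with pivot = 16:

Initial array: [15, 5, 13, 3, 16]

arr[0]=15 <= 16: swap with position 0, array becomes [15, 5, 13, 3, 16]
arr[1]=5 <= 16: swap with position 1, array becomes [15, 5, 13, 3, 16]
arr[2]=13 <= 16: swap with position 2, array becomes [15, 5, 13, 3, 16]
arr[3]=3 <= 16: swap with position 3, array becomes [15, 5, 13, 3, 16]

Place pivot at position 4: [15, 5, 13, 3, 16]
Pivot position: 4

After partitioning with pivot 16, the array becomes [15, 5, 13, 3, 16]. The pivot is placed at index 4. All elements to the left of the pivot are <= 16, and all elements to the right are > 16.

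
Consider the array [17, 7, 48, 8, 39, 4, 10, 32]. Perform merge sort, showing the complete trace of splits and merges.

Merge sort trace:

Split: [17, 7, 48, 8, 39, 4, 10, 32] -> [17, 7, 48, 8] and [39, 4, 10, 32]
  Split: [17, 7, 48, 8] -> [17, 7] and [48, 8]
    Split: [17, 7] -> [17] and [7]
    Merge: [17] + [7] -> [7, 17]
    Split: [48, 8] -> [48] and [8]
    Merge: [48] + [8] -> [8, 48]
  Merge: [7, 17] + [8, 48] -> [7, 8, 17, 48]
  Split: [39, 4, 10, 32] -> [39, 4] and [10, 32]
    Split: [39, 4] -> [39] and [4]
    Merge: [39] + [4] -> [4, 39]
    Split: [10, 32] -> [10] and [32]
    Merge: [10] + [32] -> [10, 32]
  Merge: [4, 39] + [10, 32] -> [4, 10, 32, 39]
Merge: [7, 8, 17, 48] + [4, 10, 32, 39] -> [4, 7, 8, 10, 17, 32, 39, 48]

Final sorted array: [4, 7, 8, 10, 17, 32, 39, 48]

The merge sort proceeds by recursively splitting the array and merging sorted halves.
After all merges, the sorted array is [4, 7, 8, 10, 17, 32, 39, 48].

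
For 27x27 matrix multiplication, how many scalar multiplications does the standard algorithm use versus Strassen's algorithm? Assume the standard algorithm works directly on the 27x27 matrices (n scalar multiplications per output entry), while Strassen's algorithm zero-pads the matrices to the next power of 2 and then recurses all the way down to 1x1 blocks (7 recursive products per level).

Matrix multiplication for 27x27 matrices:

Strassen's algorithm requires power-of-2 dimensions. Pad 27x27 to 32x32 (next power of 2).

Standard algorithm: 27^3 = 19683 multiplications
Strassen's algorithm: 7^(log2(32)) = 7^5 = 16807 multiplications
Savings: 19683 - 16807 = 2876 multiplications

Standard: 19683 multiplications (27^3). Strassen: 16807 multiplications (7^5, after padding to 32x32). Strassen reduces 8 recursive multiplications to 7 at each level.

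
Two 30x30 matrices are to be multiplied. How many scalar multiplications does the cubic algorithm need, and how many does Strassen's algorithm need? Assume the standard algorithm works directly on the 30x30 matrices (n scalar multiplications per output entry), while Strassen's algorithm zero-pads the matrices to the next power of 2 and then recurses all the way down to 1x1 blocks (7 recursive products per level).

Matrix multiplication for 30x30 matrices:

Strassen's algorithm requires power-of-2 dimensions. Pad 30x30 to 32x32 (next power of 2).

Standard algorithm: 30^3 = 27000 multiplications
Strassen's algorithm: 7^(log2(32)) = 7^5 = 16807 multiplications
Savings: 27000 - 16807 = 10193 multiplications

Standard: 27000 multiplications (30^3). Strassen: 16807 multiplications (7^5, after padding to 32x32). Strassen reduces 8 recursive multiplications to 7 at each level.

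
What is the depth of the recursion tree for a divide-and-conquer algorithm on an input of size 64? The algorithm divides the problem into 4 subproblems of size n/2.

For divide and conquer with division factor 2:

Problem sizes at each level:
Level 0: 64
Level 1: 32
Level 2: 16
Level 3: 8
Level 4: 4
Level 5: 2
Level 6: 1

The root is level 0 and the size-1 base case is level 6 (the tree spans levels 0 through 6, i.e. 7 levels counting the root), so the depth is the number of divisions: log_2(64) = 6

The recursion tree depth is log_2(64) = 6. At each level, the problem size is divided by 2, so it takes 6 divisions to reduce to a base case of size 1. The algorithm makes 4 recursive calls at each level.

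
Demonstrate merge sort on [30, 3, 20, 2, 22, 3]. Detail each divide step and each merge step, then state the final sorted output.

Merge sort trace:

Split: [30, 3, 20, 2, 22, 3] -> [30, 3, 20] and [2, 22, 3]
  Split: [30, 3, 20] -> [30] and [3, 20]
    Split: [3, 20] -> [3] and [20]
    Merge: [3] + [20] -> [3, 20]
  Merge: [30] + [3, 20] -> [3, 20, 30]
  Split: [2, 22, 3] -> [2] and [22, 3]
    Split: [22, 3] -> [22] and [3]
    Merge: [22] + [3] -> [3, 22]
  Merge: [2] + [3, 22] -> [2, 3, 22]
Merge: [3, 20, 30] + [2, 3, 22] -> [2, 3, 3, 20, 22, 30]

Final sorted array: [2, 3, 3, 20, 22, 30]

The merge sort proceeds by recursively splitting the array and merging sorted halves.
After all merges, the sorted array is [2, 3, 3, 20, 22, 30].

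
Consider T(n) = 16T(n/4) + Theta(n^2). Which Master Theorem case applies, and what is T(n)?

Master Theorem for T(n) = 16T(n/4) + O(n^2):

a = 16, b = 4, c = 2
log_b(a) = log_4(16) = 2.0000

Case 2: c = 2 = log_4(16) = 2.0000
T(n) = O(n^2 log n) = O(n^2 log n)

For T(n) = 16T(n/4) + O(n^2): log_4(16) = 2.0000. This is Case 2 of the Master Theorem (c = log_b(a), equal work at all levels), giving O(n^2 log n).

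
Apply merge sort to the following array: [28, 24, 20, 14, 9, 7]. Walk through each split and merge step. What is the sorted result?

Merge sort trace:

Split: [28, 24, 20, 14, 9, 7] -> [28, 24, 20] and [14, 9, 7]
  Split: [28, 24, 20] -> [28] and [24, 20]
    Split: [24, 20] -> [24] and [20]
    Merge: [24] + [20] -> [20, 24]
  Merge: [28] + [20, 24] -> [20, 24, 28]
  Split: [14, 9, 7] -> [14] and [9, 7]
    Split: [9, 7] -> [9] and [7]
    Merge: [9] + [7] -> [7, 9]
  Merge: [14] + [7, 9] -> [7, 9, 14]
Merge: [20, 24, 28] + [7, 9, 14] -> [7, 9, 14, 20, 24, 28]

Final sorted array: [7, 9, 14, 20, 24, 28]

The merge sort proceeds by recursively splitting the array and merging sorted halves.
After all merges, the sorted array is [7, 9, 14, 20, 24, 28].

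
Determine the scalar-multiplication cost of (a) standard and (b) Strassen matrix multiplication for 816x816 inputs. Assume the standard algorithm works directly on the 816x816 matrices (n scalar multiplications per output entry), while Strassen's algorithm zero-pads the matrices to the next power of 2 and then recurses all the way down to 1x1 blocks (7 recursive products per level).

Matrix multiplication for 816x816 matrices:

Strassen's algorithm requires power-of-2 dimensions. Pad 816x816 to 1024x1024 (next power of 2).

Standard algorithm: 816^3 = 543338496 multiplications
Strassen's algorithm: 7^(log2(1024)) = 7^10 = 282475249 multiplications
Savings: 543338496 - 282475249 = 260863247 multiplications

Standard: 543338496 multiplications (816^3). Strassen: 282475249 multiplications (7^10, after padding to 1024x1024). Strassen reduces 8 recursive multiplications to 7 at each level.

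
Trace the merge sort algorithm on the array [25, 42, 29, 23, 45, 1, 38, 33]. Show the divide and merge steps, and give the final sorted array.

Merge sort trace:

Split: [25, 42, 29, 23, 45, 1, 38, 33] -> [25, 42, 29, 23] and [45, 1, 38, 33]
  Split: [25, 42, 29, 23] -> [25, 42] and [29, 23]
    Split: [25, 42] -> [25] and [42]
    Merge: [25] + [42] -> [25, 42]
    Split: [29, 23] -> [29] and [23]
    Merge: [29] + [23] -> [23, 29]
  Merge: [25, 42] + [23, 29] -> [23, 25, 29, 42]
  Split: [45, 1, 38, 33] -> [45, 1] and [38, 33]
    Split: [45, 1] -> [45] and [1]
    Merge: [45] + [1] -> [1, 45]
    Split: [38, 33] -> [38] and [33]
    Merge: [38] + [33] -> [33, 38]
  Merge: [1, 45] + [33, 38] -> [1, 33, 38, 45]
Merge: [23, 25, 29, 42] + [1, 33, 38, 45] -> [1, 23, 25, 29, 33, 38, 42, 45]

Final sorted array: [1, 23, 25, 29, 33, 38, 42, 45]

The merge sort proceeds by recursively splitting the array and merging sorted halves.
After all merges, the sorted array is [1, 23, 25, 29, 33, 38, 42, 45].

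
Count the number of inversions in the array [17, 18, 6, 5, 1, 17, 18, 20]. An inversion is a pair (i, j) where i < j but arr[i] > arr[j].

Finding inversions in [17, 18, 6, 5, 1, 17, 18, 20]:

(0, 2): arr[0]=17 > arr[2]=6
(0, 3): arr[0]=17 > arr[3]=5
(0, 4): arr[0]=17 > arr[4]=1
(1, 2): arr[1]=18 > arr[2]=6
(1, 3): arr[1]=18 > arr[3]=5
(1, 4): arr[1]=18 > arr[4]=1
(1, 5): arr[1]=18 > arr[5]=17
(2, 3): arr[2]=6 > arr[3]=5
(2, 4): arr[2]=6 > arr[4]=1
(3, 4): arr[3]=5 > arr[4]=1

Total inversions: 10

The array has 10 inversion(s): (0,2), (0,3), (0,4), (1,2), (1,3), (1,4), (1,5), (2,3), (2,4), (3,4). Each pair (i,j) satisfies i < j and arr[i] > arr[j].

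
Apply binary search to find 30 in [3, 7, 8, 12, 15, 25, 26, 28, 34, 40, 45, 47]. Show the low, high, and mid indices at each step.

Binary search for 30 in [3, 7, 8, 12, 15, 25, 26, 28, 34, 40, 45, 47]:

lo=0, hi=11, mid=5, arr[mid]=25 -> 25 < 30, search right half
lo=6, hi=11, mid=8, arr[mid]=34 -> 34 > 30, search left half
lo=6, hi=7, mid=6, arr[mid]=26 -> 26 < 30, search right half
lo=7, hi=7, mid=7, arr[mid]=28 -> 28 < 30, search right half
lo=8 > hi=7, target 30 not found

Binary search determines that 30 is not in the array after 4 comparisons. The search space was exhausted without finding the target.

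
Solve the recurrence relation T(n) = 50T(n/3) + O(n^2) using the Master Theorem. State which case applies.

Master Theorem for T(n) = 50T(n/3) + O(n^2):

a = 50, b = 3, c = 2
log_b(a) = log_3(50) = 3.5609

Case 1: c = 2 < log_3(50) = 3.5609
T(n) = O(n^(log_3 50))

For T(n) = 50T(n/3) + O(n^2): log_3(50) = 3.5609. This is Case 1 of the Master Theorem (c < log_b(a), work dominated by leaves), giving O(n^(log_3 50)).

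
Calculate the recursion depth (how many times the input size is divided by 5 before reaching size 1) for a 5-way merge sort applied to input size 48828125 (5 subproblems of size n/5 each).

For divide and conquer with division factor 5:

Problem sizes at each level:
Level 0: 48828125
Level 1: 9765625
Level 2: 1953125
Level 3: 390625
Level 4: 78125
Level 5: 15625
Level 6: 3125
Level 7: 625
Level 8: 125
Level 9: 25
Level 10: 5
Level 11: 1

The root is level 0 and the size-1 base case is level 11 (the tree spans levels 0 through 11, i.e. 12 levels counting the root), so the depth is the number of divisions: log_5(48828125) = 11

The recursion tree depth is log_5(48828125) = 11. At each level, the problem size is divided by 5, so it takes 11 divisions to reduce to a base case of size 1. The algorithm makes 5 recursive calls at each level.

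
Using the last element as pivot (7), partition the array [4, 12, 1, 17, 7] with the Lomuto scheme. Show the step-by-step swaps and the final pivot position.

Lomuto partition with pivot = 7:

Initial array: [4, 12, 1, 17, 7]

arr[0]=4 <= 7: swap with position 0, array becomes [4, 12, 1, 17, 7]
arr[1]=12 > 7: no swap
arr[2]=1 <= 7: swap with position 1, array becomes [4, 1, 12, 17, 7]
arr[3]=17 > 7: no swap

Place pivot at position 2: [4, 1, 7, 17, 12]
Pivot position: 2

After partitioning with pivot 7, the array becomes [4, 1, 7, 17, 12]. The pivot is placed at index 2. All elements to the left of the pivot are <= 7, and all elements to the right are > 7.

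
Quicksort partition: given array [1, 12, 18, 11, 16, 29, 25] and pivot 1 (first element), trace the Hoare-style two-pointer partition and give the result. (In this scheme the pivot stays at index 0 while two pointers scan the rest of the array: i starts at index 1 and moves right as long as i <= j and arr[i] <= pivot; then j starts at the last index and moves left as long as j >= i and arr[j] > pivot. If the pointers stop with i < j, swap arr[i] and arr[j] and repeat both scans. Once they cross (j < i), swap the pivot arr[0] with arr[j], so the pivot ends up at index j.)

Hoare-style two-pointer partition with pivot = 1:

Initial array: [1, 12, 18, 11, 16, 29, 25]

Pointers start at i = 1, j = 6.
i ends at 1, j ends at 0: the pointers have crossed (j < i), so scanning stops.

j = 0, so swapping arr[0] with arr[j] leaves the pivot at position 0: [1, 12, 18, 11, 16, 29, 25]
Pivot position: 0

After partitioning with pivot 1, the array becomes [1, 12, 18, 11, 16, 29, 25]. The pivot is placed at index 0. All elements to the left of the pivot are <= 1, and all elements to the right are > 1.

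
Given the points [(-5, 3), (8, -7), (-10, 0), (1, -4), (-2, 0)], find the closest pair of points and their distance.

Computing all pairwise distances among 5 points:

d((-5, 3), (8, -7)) = 16.4012
d((-5, 3), (-10, 0)) = 5.831
d((-5, 3), (1, -4)) = 9.2195
d((-5, 3), (-2, 0)) = 4.2426 <-- minimum
d((8, -7), (-10, 0)) = 19.3132
d((8, -7), (1, -4)) = 7.6158
d((8, -7), (-2, 0)) = 12.2066
d((-10, 0), (1, -4)) = 11.7047
d((-10, 0), (-2, 0)) = 8.0
d((1, -4), (-2, 0)) = 5.0

Closest pair: (-5, 3) and (-2, 0) with distance 4.2426

The closest pair is (-5, 3) and (-2, 0) with Euclidean distance 4.2426. For 5 points, brute-force pairwise comparison is shown above. For large n, the divide-and-conquer algorithm (sort by x, recurse on halves, check the dividing strip) achieves O(n log n).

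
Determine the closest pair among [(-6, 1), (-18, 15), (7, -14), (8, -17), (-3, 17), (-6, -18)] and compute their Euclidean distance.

Computing all pairwise distances among 6 points:

d((-6, 1), (-18, 15)) = 18.4391
d((-6, 1), (7, -14)) = 19.8494
d((-6, 1), (8, -17)) = 22.8035
d((-6, 1), (-3, 17)) = 16.2788
d((-6, 1), (-6, -18)) = 19.0
d((-18, 15), (7, -14)) = 38.2884
d((-18, 15), (8, -17)) = 41.2311
d((-18, 15), (-3, 17)) = 15.1327
d((-18, 15), (-6, -18)) = 35.1141
d((7, -14), (8, -17)) = 3.1623 <-- minimum
d((7, -14), (-3, 17)) = 32.573
d((7, -14), (-6, -18)) = 13.6015
d((8, -17), (-3, 17)) = 35.7351
d((8, -17), (-6, -18)) = 14.0357
d((-3, 17), (-6, -18)) = 35.1283

Closest pair: (7, -14) and (8, -17) with distance 3.1623

The closest pair is (7, -14) and (8, -17) with Euclidean distance 3.1623. For 6 points, brute-force pairwise comparison is shown above. For large n, the divide-and-conquer algorithm (sort by x, recurse on halves, check the dividing strip) achieves O(n log n).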